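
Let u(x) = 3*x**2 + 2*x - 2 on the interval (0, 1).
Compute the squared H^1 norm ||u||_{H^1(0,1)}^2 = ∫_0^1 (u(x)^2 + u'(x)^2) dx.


||u||_{H^1}^2 = 452/15

The H^1 norm (squared) on an interval (0, L) is
  ||u||_{H^1}^2 = ∫_0^L u(x)^2 dx + ∫_0^L u'(x)^2 dx.
Compute u'(x) = 6*x + 2.
Then u(x)^2 = 9*x**4 + 12*x**3 - 8*x**2 - 8*x + 4 and u'(x)^2 = 36*x**2 + 24*x + 4.
Integrate each monomial from 0 to 1 using ∫_0^1 c·x^n dx = c·1^(n+1)/(n+1):
  ∫_0^1 u(x)^2 dx = ∫_0^1 (9*x^4 + 12*x^3 - 8*x^2 - 8*x + 4) dx. Term by term:
    ∫_0^1 9*x^4 dx = 9/5;  ∫_0^1 12*x^3 dx = 3;  ∫_0^1 -8*x^2 dx = -8/3;
    ∫_0^1 -8*x dx = -4;  ∫_0^1 4 dx = 4.
  Sum: 9/5 + 3 − 8/3 − 4 + 4 = 32/15.
  ∫_0^1 u'(x)^2 dx = ∫_0^1 (36*x^2 + 24*x + 4) dx. Term by term:
    ∫_0^1 36*x^2 dx = 12;  ∫_0^1 24*x dx = 12;  ∫_0^1 4 dx = 4.
  Sum: 12 + 12 + 4 = 28.
Adding: ||u||_{H^1}^2 = 32/15 + 28 = 452/15.


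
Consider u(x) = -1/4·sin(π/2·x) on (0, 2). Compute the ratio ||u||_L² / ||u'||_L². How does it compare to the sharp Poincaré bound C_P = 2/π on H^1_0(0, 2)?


||u||_L² / ||u'||_L² = 2/π = C_P.

u(x) = -1/4·sin(π/2·x), so u'(x) = -π*cos(π*x/2)/8.
Writing u(x) = A·sin(kπx/L) with A = -1/4 and k = 1, use ∫_0^L sin²(kπx/L) dx = L/2 and ∫_0^L cos²(kπx/L) dx = L/2.
u² = 1/16·sin²(π/2·x) and (u')² = π^2/64·cos²(π/2·x), and each of sin², cos² integrates to L/2 = 1 over (0, 2).
∫_0^2 u² dx = 1/16, so ||u||_L² = 1/4.
∫_0^2 (u')² dx = π^2/64, so ||u'||_L² = π/8.
Ratio ||u||_L² / ||u'||_L² = 2/π.
Sharp Poincaré constant on H^1_0(0, 2) is C_P = L/π = 2/π, achieved by sin(π/2·x).
This is the k = 1 eigenfunction (up to amplitude), so the ratio equals the sharp Poincaré constant exactly.


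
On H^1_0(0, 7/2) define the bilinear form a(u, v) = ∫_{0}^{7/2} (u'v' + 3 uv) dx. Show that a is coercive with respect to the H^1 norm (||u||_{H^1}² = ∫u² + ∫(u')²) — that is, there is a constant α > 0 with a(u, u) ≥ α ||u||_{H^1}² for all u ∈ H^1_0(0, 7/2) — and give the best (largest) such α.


α = 1

Coercivity of a(·,·) on H^1_0(0, 7/2) means a(u, u) ≥ α ||u||_{H^1}² for every u ∈ H^1_0.
The interval has length L = 7/2, and Poincaré/coercivity depend only on L. Here a(u, u) = ∫(u')² + (3)·∫u².
Here c = 3 ≥ 1, so a(u,u) = ∫(u')² + c∫u² ≥ ∫(u')² + ∫u² = ||u||_{H^1}², i.e. α = 1 works. No larger α is possible: a(u,u) ≥ α||u||_{H^1}² means (1−α)∫(u')² ≥ (α−c)∫u², and for the modes u_n = sin(nπ(x−x₀)/L) (x₀ the left endpoint) one has ∫u_n²/∫(u_n')² = (L/(nπ))² → 0, so a(u_n,u_n)/||u_n||_{H^1}² → 1. Hence the optimal constant is α = 1.
Therefore α = 1.


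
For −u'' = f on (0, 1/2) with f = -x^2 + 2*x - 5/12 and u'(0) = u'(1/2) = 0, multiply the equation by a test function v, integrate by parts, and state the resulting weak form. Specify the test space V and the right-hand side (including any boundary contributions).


V = H^1(0, 1/2) (no boundary constraint on v; u is determined up to an additive constant); weak form: ∫_0^1/2 u'v' dx = ∫_0^1/2 (-x^2 + 2*x - 5/12) v dx for all v ∈ V.

Multiply both sides by a test function v and integrate from 0 to 1/2:
  ∫_0^1/2 −u''(x) v(x) dx = ∫_0^1/2 f(x) v(x) dx.
Integrate the LHS by parts once:
  ∫_0^1/2 −u'' v dx = −[u'(x) v(x)]_0^1/2 + ∫_0^1/2 u'(x) v'(x) dx.
Thus ∫_0^1/2 u'(x) v'(x) dx = ∫_0^1/2 f(x) v(x) dx + [u'(x) v(x)]_0^1/2.
Choose V so that boundary terms are either known or forced to vanish.
u has homogeneous Neumann: u'(0) = u'(1/2) = 0. So [u' v]_0^1/2 = 0·v(1/2) − 0·v(0) = 0 for any v; take V = H^1(0, 1/2).
Weak formulation: find u (satisfying any essential BC) such that ∫_0^1/2 u'(x) v'(x) dx = ∫_0^1/2 f v dx for all v ∈ V (homogeneous Neumann, so boundary terms vanish).
Substituting f(x) = -x^2 + 2*x - 5/12, the right-hand side is ∫_0^1/2 (-x^2 + 2*x - 5/12) v dx.
Compatibility check (pure Neumann): taking v ≡ 1 ∈ V gives 0 = ∫_0^1/2 f dx + (0) − (0), i.e. ∫_0^1/2 f dx must equal u'(0) − u'(1/2) = 0. Indeed ∫_0^1/2 (-x^2 + 2*x - 5/12) dx = 0, so the data are compatible. The solution is then unique only up to an additive constant (fix it e.g. by requiring ∫_0^1/2 u dx = 0).


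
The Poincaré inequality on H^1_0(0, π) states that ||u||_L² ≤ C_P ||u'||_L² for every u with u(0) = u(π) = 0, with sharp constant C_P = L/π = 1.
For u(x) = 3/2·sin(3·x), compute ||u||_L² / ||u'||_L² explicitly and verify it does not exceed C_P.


||u||_L² / ||u'||_L² = 1/3 < C_P = 1.

u(x) = 3/2·sin(3·x), so u'(x) = 9*cos(3*x)/2.
Writing u(x) = A·sin(kπx/L) with A = 3/2 and k = 3, use ∫_0^L sin²(kπx/L) dx = L/2 and ∫_0^L cos²(kπx/L) dx = L/2.
u² = 9/4·sin²(3·x) and (u')² = 81/4·cos²(3·x), and each of sin², cos² integrates to L/2 = π/2 over (0, π).
∫_0^π u² dx = 9*π/8, so ||u||_L² = 3*sqrt(2)*sqrt(π)/4.
∫_0^π (u')² dx = 81*π/8, so ||u'||_L² = 9*sqrt(2)*sqrt(π)/4.
Ratio ||u||_L² / ||u'||_L² = 1/3.
Sharp Poincaré constant on H^1_0(0, π) is C_P = L/π = 1, achieved by sin(x).
This is the k = 3 harmonic; the ratio L/(kπ) is strictly less than C_P = L/π, consistent with the sharp inequality ||u||_L² ≤ C_P ||u'||_L².


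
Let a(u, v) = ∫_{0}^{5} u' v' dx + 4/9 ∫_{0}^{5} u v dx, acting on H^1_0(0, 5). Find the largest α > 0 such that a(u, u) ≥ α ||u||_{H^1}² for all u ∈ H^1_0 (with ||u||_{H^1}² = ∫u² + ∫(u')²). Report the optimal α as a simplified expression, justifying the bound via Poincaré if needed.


α = (π^2 + 100/9)/(π^2 + 25)

Coercivity of a(·,·) on H^1_0(0, 5) means a(u, u) ≥ α ||u||_{H^1}² for every u ∈ H^1_0.
The interval has length L = 5, and Poincaré/coercivity depend only on L. Here a(u, u) = ∫(u')² + (4/9)·∫u².
Here 0 < c = 4/9 < 1. The condition a(u,u) ≥ α||u||_{H^1}² reads (1−α)∫(u')² ≥ (α−c)∫u². Any admissible α is ≤ 1 (rapidly oscillating u have ∫u²/∫(u')² → 0), and α = 1 would force 0 ≥ (1−c)∫u², impossible since c < 1; so 1−α > 0. By the sharp Poincaré inequality on H^1_0 of an interval of length L, ∫(u')² ≥ (π/L)²∫u² with equality for the first sine mode sin(π(x−x₀)/L) (x₀ the left endpoint), so the inequality holds for all u iff (1−α)(π/L)² ≥ α − c, i.e. α ≤ ((π/L)² + c)/((π/L)² + 1) = (1 + c(L/π)²)/(1 + (L/π)²). With (π/L)² = π^2/25 and c = 4/9, the largest admissible constant is α = ((π/L)² + c)/((π/L)² + 1).
Simplifying, α = (π^2 + 100/9)/(π^2 + 25).


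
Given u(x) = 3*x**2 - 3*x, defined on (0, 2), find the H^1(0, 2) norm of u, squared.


||u||_{H^1}^2 = 258/5

The H^1 norm (squared) on an interval (0, L) is
  ||u||_{H^1}^2 = ∫_0^L u(x)^2 dx + ∫_0^L u'(x)^2 dx.
Compute u'(x) = 6*x - 3.
Then u(x)^2 = 9*x**4 - 18*x**3 + 9*x**2 and u'(x)^2 = 36*x**2 - 36*x + 9.
Integrate each monomial from 0 to 2 using ∫_0^2 c·x^n dx = c·2^(n+1)/(n+1):
  ∫_0^2 u(x)^2 dx = ∫_0^2 (9*x^4 - 18*x^3 + 9*x^2) dx. Term by term:
    ∫_0^2 9*x^4 dx = 288/5;  ∫_0^2 -18*x^3 dx = -72;  ∫_0^2 9*x^2 dx = 24.
  Sum: 288/5 − 72 + 24 = 48/5.
  ∫_0^2 u'(x)^2 dx = ∫_0^2 (36*x^2 - 36*x + 9) dx. Term by term:
    ∫_0^2 36*x^2 dx = 96;  ∫_0^2 -36*x dx = -72;  ∫_0^2 9 dx = 18.
  Sum: 96 − 72 + 18 = 42.
Adding: ||u||_{H^1}^2 = 48/5 + 42 = 258/5.


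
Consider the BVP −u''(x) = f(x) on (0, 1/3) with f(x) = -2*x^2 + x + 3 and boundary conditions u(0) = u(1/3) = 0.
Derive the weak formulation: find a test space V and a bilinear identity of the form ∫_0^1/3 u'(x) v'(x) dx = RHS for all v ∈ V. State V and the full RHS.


V = H^1_0(0, 1/3) (so v(0) = v(1/3) = 0); weak form: ∫_0^1/3 u'v' dx = ∫_0^1/3 (-2*x^2 + x + 3) v dx for all v ∈ V.

Multiply both sides by a test function v and integrate from 0 to 1/3:
  ∫_0^1/3 −u''(x) v(x) dx = ∫_0^1/3 f(x) v(x) dx.
Integrate the LHS by parts once:
  ∫_0^1/3 −u'' v dx = −[u'(x) v(x)]_0^1/3 + ∫_0^1/3 u'(x) v'(x) dx.
Thus ∫_0^1/3 u'(x) v'(x) dx = ∫_0^1/3 f(x) v(x) dx + [u'(x) v(x)]_0^1/3.
Choose V so that boundary terms are either known or forced to vanish.
u is Dirichlet: u(0) = u(1/3) = 0. Let V = H^1_0(0, 1/3); then v(0) = v(1/3) = 0, and [u' v]_0^1/3 = 0.
Weak formulation: find u (satisfying any essential BC) such that ∫_0^1/3 u'(x) v'(x) dx = ∫_0^1/3 f v dx for all v ∈ V.
Substituting f(x) = -2*x^2 + x + 3, the right-hand side is ∫_0^1/3 (-2*x^2 + x + 3) v dx.


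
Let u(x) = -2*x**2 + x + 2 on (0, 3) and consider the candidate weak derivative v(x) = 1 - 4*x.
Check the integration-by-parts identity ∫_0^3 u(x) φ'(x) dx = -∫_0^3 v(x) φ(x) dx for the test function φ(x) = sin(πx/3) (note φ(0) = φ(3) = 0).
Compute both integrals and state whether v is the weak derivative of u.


LHS = 30/π, RHS = 30/π. Yes, v = u' weakly.

u(x) = -2*x**2 + x + 2, classical derivative u'(x) = 1 - 4*x.
φ(x) = sin(πx/3), so φ'(x) = π*cos(π*x/3)/3.
Note φ(0) = φ(3) = 0, so the boundary term u·φ vanishes.
LHS = ∫_0^3 u(x) φ'(x) dx = ∫_0^3 (-2*π*x^2*cos(π*x/3)/3 + π*x*cos(π*x/3)/3 + 2*π*cos(π*x/3)/3) dx. Term by term:
  ∫_0^3 2*π*cos(π*x/3)/3 dx = 0;  ∫_0^3 -2*π*x^2*cos(π*x/3)/3 dx = 36/π;  ∫_0^3 π*x*cos(π*x/3)/3 dx = -6/π.
Sum: 0 + 36/π − 6/π = 30/π.
So LHS = 30/π.
∫_0^3 v(x) φ(x) dx = ∫_0^3 (-4*x*sin(π*x/3) + sin(π*x/3)) dx. Term by term:
  ∫_0^3 -4*x*sin(π*x/3) dx = -36/π;  ∫_0^3 sin(π*x/3) dx = 6/π.
Sum: -36/π + 6/π = -30/π.
So RHS = -∫_0^3 v(x) φ(x) dx = 30/π.
LHS = RHS, so the identity holds for this test φ.
Moreover u is smooth here and v(x) = u'(x) = 1 - 4*x pointwise, so the identity holds for every test function. Hence v is the weak derivative of u.


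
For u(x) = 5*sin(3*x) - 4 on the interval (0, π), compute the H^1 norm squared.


||u||_{H^1(0,π)}^2 = -80/3 + 141*π

u'(x) = 15*cos(3*x).
Expand u² and (u')² and integrate term by term on (0, π), using: for integers n ≥ 1, ∫_0^π sin²(nx) dx = ∫_0^π cos²(nx) dx = π/2; for n ≠ n', ∫_0^π sin(nx)sin(n'x) dx = ∫_0^π cos(nx)cos(n'x) dx = 0; and by product-to-sum, ∫_0^π sin(nx)cos(n'x) dx = ½∫_0^π [sin((n+n')x) + sin((n−n')x)] dx, which is 0 when n+n' is even and 2n/(n²−n'²) when n+n' is odd (it need not vanish on (0, π)). For the constant mode: ∫_0^π 1 dx = π, ∫_0^π cos(nx) dx = 0, ∫_0^π sin(nx) dx = (1−(−1)^n)/n.
  u² squared terms: (-4)²·∫1 dx = 16·π = 16*π;  (5)²·∫sin(3x)² dx = 25·π/2 = 25*π/2.
  u² cross terms: 2·(-4)·(5)·∫1·sin(3x) dx = -40·(2/3) = -80/3.
  So ∫_0^π u² dx = 16*π + 25*π/2 − 80/3 = -80/3 + 57*π/2.
  (u')² squared terms: (15)²·∫cos(3x)² dx = 225·π/2 = 225*π/2.
  So ∫_0^π (u')² dx = 225*π/2.
||u||_{H^1}^2 = (-80/3 + 57*π/2) + (225*π/2) = -80/3 + 141*π.


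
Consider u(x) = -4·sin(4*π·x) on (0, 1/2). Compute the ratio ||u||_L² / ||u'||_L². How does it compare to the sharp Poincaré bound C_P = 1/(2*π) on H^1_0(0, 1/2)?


||u||_L² / ||u'||_L² = 1/(4*π) < C_P = 1/(2*π).

u(x) = -4·sin(4*π·x), so u'(x) = -16*π*cos(4*π*x).
Writing u(x) = A·sin(kπx/L) with A = -4 and k = 2, use ∫_0^L sin²(kπx/L) dx = L/2 and ∫_0^L cos²(kπx/L) dx = L/2.
u² = 16·sin²(4*π·x) and (u')² = 256*π^2·cos²(4*π·x), and each of sin², cos² integrates to L/2 = 1/4 over (0, 1/2).
∫_0^1/2 u² dx = 4, so ||u||_L² = 2.
∫_0^1/2 (u')² dx = 64*π^2, so ||u'||_L² = 8*π.
Ratio ||u||_L² / ||u'||_L² = 1/(4*π).
Sharp Poincaré constant on H^1_0(0, 1/2) is C_P = L/π = 1/(2*π), achieved by sin(2*π·x).
This is the k = 2 harmonic; the ratio L/(kπ) is strictly less than C_P = L/π, consistent with the sharp inequality ||u||_L² ≤ C_P ||u'||_L².


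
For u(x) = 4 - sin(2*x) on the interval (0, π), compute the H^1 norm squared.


||u||_{H^1(0,π)}^2 = 37*π/2

u'(x) = -2*cos(2*x).
Expand u² and (u')² and integrate term by term on (0, π), using: for integers n ≥ 1, ∫_0^π sin²(nx) dx = ∫_0^π cos²(nx) dx = π/2; for n ≠ n', ∫_0^π sin(nx)sin(n'x) dx = ∫_0^π cos(nx)cos(n'x) dx = 0; and by product-to-sum, ∫_0^π sin(nx)cos(n'x) dx = ½∫_0^π [sin((n+n')x) + sin((n−n')x)] dx, which is 0 when n+n' is even and 2n/(n²−n'²) when n+n' is odd (it need not vanish on (0, π)). For the constant mode: ∫_0^π 1 dx = π, ∫_0^π cos(nx) dx = 0, ∫_0^π sin(nx) dx = (1−(−1)^n)/n.
  u² squared terms: (4)²·∫1 dx = 16·π = 16*π;  (-1)²·∫sin(2x)² dx = 1·π/2 = π/2.
  u² cross terms: 2·(4)·(-1)·∫1·sin(2x) dx = -8·(0) = 0.
  So ∫_0^π u² dx = 16*π + π/2 + 0 = 33*π/2.
  (u')² squared terms: (-2)²·∫cos(2x)² dx = 4·π/2 = 2*π.
  So ∫_0^π (u')² dx = 2*π.
||u||_{H^1}^2 = (33*π/2) + (2*π) = 37*π/2.


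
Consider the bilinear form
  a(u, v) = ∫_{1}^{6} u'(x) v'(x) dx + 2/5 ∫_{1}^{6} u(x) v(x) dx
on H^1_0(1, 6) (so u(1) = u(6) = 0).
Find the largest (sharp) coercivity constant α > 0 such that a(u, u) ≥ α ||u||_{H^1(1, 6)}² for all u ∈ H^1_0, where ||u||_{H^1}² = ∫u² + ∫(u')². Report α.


α = (π^2 + 10)/(π^2 + 25)

Coercivity of a(·,·) on H^1_0(1, 6) means a(u, u) ≥ α ||u||_{H^1}² for every u ∈ H^1_0.
The interval has length L = 5, and Poincaré/coercivity depend only on L. Here a(u, u) = ∫(u')² + (2/5)·∫u².
Here 0 < c = 2/5 < 1. The condition a(u,u) ≥ α||u||_{H^1}² reads (1−α)∫(u')² ≥ (α−c)∫u². Any admissible α is ≤ 1 (rapidly oscillating u have ∫u²/∫(u')² → 0), and α = 1 would force 0 ≥ (1−c)∫u², impossible since c < 1; so 1−α > 0. By the sharp Poincaré inequality on H^1_0 of an interval of length L, ∫(u')² ≥ (π/L)²∫u² with equality for the first sine mode sin(π(x−x₀)/L) (x₀ the left endpoint), so the inequality holds for all u iff (1−α)(π/L)² ≥ α − c, i.e. α ≤ ((π/L)² + c)/((π/L)² + 1) = (1 + c(L/π)²)/(1 + (L/π)²). With (π/L)² = π^2/25 and c = 2/5, the largest admissible constant is α = ((π/L)² + c)/((π/L)² + 1).
Simplifying, α = (π^2 + 10)/(π^2 + 25).


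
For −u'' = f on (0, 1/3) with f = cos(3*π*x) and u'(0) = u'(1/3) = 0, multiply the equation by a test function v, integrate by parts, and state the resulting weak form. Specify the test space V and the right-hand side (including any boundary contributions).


V = H^1(0, 1/3) (no boundary constraint on v; u is determined up to an additive constant); weak form: ∫_0^1/3 u'v' dx = ∫_0^1/3 (cos(3*π*x)) v dx for all v ∈ V.

Multiply both sides by a test function v and integrate from 0 to 1/3:
  ∫_0^1/3 −u''(x) v(x) dx = ∫_0^1/3 f(x) v(x) dx.
Integrate the LHS by parts once:
  ∫_0^1/3 −u'' v dx = −[u'(x) v(x)]_0^1/3 + ∫_0^1/3 u'(x) v'(x) dx.
Thus ∫_0^1/3 u'(x) v'(x) dx = ∫_0^1/3 f(x) v(x) dx + [u'(x) v(x)]_0^1/3.
Choose V so that boundary terms are either known or forced to vanish.
u has homogeneous Neumann: u'(0) = u'(1/3) = 0. So [u' v]_0^1/3 = 0·v(1/3) − 0·v(0) = 0 for any v; take V = H^1(0, 1/3).
Weak formulation: find u (satisfying any essential BC) such that ∫_0^1/3 u'(x) v'(x) dx = ∫_0^1/3 f v dx for all v ∈ V (homogeneous Neumann, so boundary terms vanish).
Substituting f(x) = cos(3*π*x), the right-hand side is ∫_0^1/3 (cos(3*π*x)) v dx.
Compatibility check (pure Neumann): taking v ≡ 1 ∈ V gives 0 = ∫_0^1/3 f dx + (0) − (0), i.e. ∫_0^1/3 f dx must equal u'(0) − u'(1/3) = 0. Indeed ∫_0^1/3 (cos(3*π*x)) dx = 0, so the data are compatible. The solution is then unique only up to an additive constant (fix it e.g. by requiring ∫_0^1/3 u dx = 0).


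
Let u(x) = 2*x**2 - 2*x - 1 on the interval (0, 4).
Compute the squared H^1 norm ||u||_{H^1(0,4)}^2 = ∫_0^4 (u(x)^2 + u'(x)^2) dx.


||u||_{H^1}^2 = 8588/15

The H^1 norm (squared) on an interval (0, L) is
  ||u||_{H^1}^2 = ∫_0^L u(x)^2 dx + ∫_0^L u'(x)^2 dx.
Compute u'(x) = 4*x - 2.
Then u(x)^2 = 4*x**4 - 8*x**3 + 4*x + 1 and u'(x)^2 = 16*x**2 - 16*x + 4.
Integrate each monomial from 0 to 4 using ∫_0^4 c·x^n dx = c·4^(n+1)/(n+1):
  ∫_0^4 u(x)^2 dx = ∫_0^4 (4*x^4 - 8*x^3 + 4*x + 1) dx. Term by term:
    ∫_0^4 4*x^4 dx = 4096/5;  ∫_0^4 -8*x^3 dx = -512;  ∫_0^4 4*x dx = 32;
    ∫_0^4 1 dx = 4.
  Sum: 4096/5 − 512 + 32 + 4 = 1716/5.
  ∫_0^4 u'(x)^2 dx = ∫_0^4 (16*x^2 - 16*x + 4) dx. Term by term:
    ∫_0^4 16*x^2 dx = 1024/3;  ∫_0^4 -16*x dx = -128;  ∫_0^4 4 dx = 16.
  Sum: 1024/3 − 128 + 16 = 688/3.
Adding: ||u||_{H^1}^2 = 1716/5 + 688/3 = 8588/15.


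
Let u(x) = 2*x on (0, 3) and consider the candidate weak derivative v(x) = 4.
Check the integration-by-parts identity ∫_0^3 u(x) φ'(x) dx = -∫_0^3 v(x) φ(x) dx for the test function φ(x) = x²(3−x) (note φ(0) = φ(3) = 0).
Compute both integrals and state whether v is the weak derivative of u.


LHS = -27/2, RHS = -27. No, v is not the weak derivative of u.

u(x) = 2*x, classical derivative u'(x) = 2.
φ(x) = x²(3−x), so φ'(x) = 3*x*(2 - x).
Note φ(0) = φ(3) = 0, so the boundary term u·φ vanishes.
LHS = ∫_0^3 u(x) φ'(x) dx = ∫_0^3 (-6*x^3 + 12*x^2) dx. Term by term:
  ∫_0^3 -6*x^3 dx = -243/2;  ∫_0^3 12*x^2 dx = 108.
Sum: -243/2 + 108 = -27/2.
So LHS = -27/2.
∫_0^3 v(x) φ(x) dx = ∫_0^3 (-4*x^3 + 12*x^2) dx. Term by term:
  ∫_0^3 -4*x^3 dx = -81;  ∫_0^3 12*x^2 dx = 108.
Sum: -81 + 108 = 27.
So RHS = -∫_0^3 v(x) φ(x) dx = -27.
LHS − RHS = 27/2 ≠ 0, so the identity fails.
(For a valid weak derivative the identity must hold for EVERY test function, in particular this one. The failure shows v is NOT the weak derivative of u.)
Correct weak derivative would be u'(x) = 2.


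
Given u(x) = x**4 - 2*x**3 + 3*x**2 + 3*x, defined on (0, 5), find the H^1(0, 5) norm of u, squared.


||u||_{H^1}^2 = 13737935/63

The H^1 norm (squared) on an interval (0, L) is
  ||u||_{H^1}^2 = ∫_0^L u(x)^2 dx + ∫_0^L u'(x)^2 dx.
Compute u'(x) = 4*x**3 - 6*x**2 + 6*x + 3.
Then u(x)^2 = x**8 - 4*x**7 + 10*x**6 - 6*x**5 - 3*x**4 + 18*x**3 + 9*x**2 and u'(x)^2 = 16*x**6 - 48*x**5 + 84*x**4 - 48*x**3 + 36*x + 9.
Integrate each monomial from 0 to 5 using ∫_0^5 c·x^n dx = c·5^(n+1)/(n+1):
  ∫_0^5 u(x)^2 dx = ∫_0^5 (x^8 - 4*x^7 + 10*x^6 - 6*x^5 - 3*x^4 + 18*x^3 + 9*x^2) dx. Term by term:
    ∫_0^5 x^8 dx = 1953125/9;  ∫_0^5 -4*x^7 dx = -390625/2;  ∫_0^5 10*x^6 dx = 781250/7;
    ∫_0^5 -6*x^5 dx = -15625;  ∫_0^5 -3*x^4 dx = -1875;  ∫_0^5 18*x^3 dx = 5625/2;
    ∫_0^5 9*x^2 dx = 375.
  Sum: 1953125/9 − 390625/2 + 781250/7 − 15625 − 1875 + 5625/2 + 375 = 7496750/63.
  ∫_0^5 u'(x)^2 dx = ∫_0^5 (16*x^6 - 48*x^5 + 84*x^4 - 48*x^3 + 36*x + 9) dx. Term by term:
    ∫_0^5 16*x^6 dx = 1250000/7;  ∫_0^5 -48*x^5 dx = -125000;  ∫_0^5 84*x^4 dx = 52500;
    ∫_0^5 -48*x^3 dx = -7500;  ∫_0^5 36*x dx = 450;  ∫_0^5 9 dx = 45.
  Sum: 1250000/7 − 125000 + 52500 − 7500 + 450 + 45 = 693465/7.
Adding: ||u||_{H^1}^2 = 7496750/63 + 693465/7 = 13737935/63.


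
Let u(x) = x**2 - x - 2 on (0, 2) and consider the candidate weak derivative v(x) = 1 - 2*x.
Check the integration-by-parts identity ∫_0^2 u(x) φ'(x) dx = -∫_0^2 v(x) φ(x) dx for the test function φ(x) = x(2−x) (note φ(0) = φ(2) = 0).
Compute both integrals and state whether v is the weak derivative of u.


LHS = -4/3, RHS = 4/3. No, v is not the weak derivative of u.

u(x) = x**2 - x - 2, classical derivative u'(x) = 2*x - 1.
φ(x) = x(2−x), so φ'(x) = 2 - 2*x.
Note φ(0) = φ(2) = 0, so the boundary term u·φ vanishes.
LHS = ∫_0^2 u(x) φ'(x) dx = ∫_0^2 (-2*x^3 + 4*x^2 + 2*x - 4) dx. Term by term:
  ∫_0^2 -2*x^3 dx = -8;  ∫_0^2 4*x^2 dx = 32/3;  ∫_0^2 2*x dx = 4;
  ∫_0^2 -4 dx = -8.
Sum: -8 + 32/3 + 4 − 8 = -4/3.
So LHS = -4/3.
∫_0^2 v(x) φ(x) dx = ∫_0^2 (2*x^3 - 5*x^2 + 2*x) dx. Term by term:
  ∫_0^2 2*x^3 dx = 8;  ∫_0^2 -5*x^2 dx = -40/3;  ∫_0^2 2*x dx = 4.
Sum: 8 − 40/3 + 4 = -4/3.
So RHS = -∫_0^2 v(x) φ(x) dx = 4/3.
LHS − RHS = -8/3 ≠ 0, so the identity fails.
(For a valid weak derivative the identity must hold for EVERY test function, in particular this one. The failure shows v is NOT the weak derivative of u.)
Correct weak derivative would be u'(x) = 2*x - 1.


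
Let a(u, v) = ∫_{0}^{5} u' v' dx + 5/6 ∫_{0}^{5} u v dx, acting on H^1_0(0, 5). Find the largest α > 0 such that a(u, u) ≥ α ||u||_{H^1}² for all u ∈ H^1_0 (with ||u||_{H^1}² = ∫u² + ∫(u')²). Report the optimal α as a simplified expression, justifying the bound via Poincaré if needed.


α = (π^2 + 125/6)/(π^2 + 25)

Coercivity of a(·,·) on H^1_0(0, 5) means a(u, u) ≥ α ||u||_{H^1}² for every u ∈ H^1_0.
The interval has length L = 5, and Poincaré/coercivity depend only on L. Here a(u, u) = ∫(u')² + (5/6)·∫u².
Here 0 < c = 5/6 < 1. The condition a(u,u) ≥ α||u||_{H^1}² reads (1−α)∫(u')² ≥ (α−c)∫u². Any admissible α is ≤ 1 (rapidly oscillating u have ∫u²/∫(u')² → 0), and α = 1 would force 0 ≥ (1−c)∫u², impossible since c < 1; so 1−α > 0. By the sharp Poincaré inequality on H^1_0 of an interval of length L, ∫(u')² ≥ (π/L)²∫u² with equality for the first sine mode sin(π(x−x₀)/L) (x₀ the left endpoint), so the inequality holds for all u iff (1−α)(π/L)² ≥ α − c, i.e. α ≤ ((π/L)² + c)/((π/L)² + 1) = (1 + c(L/π)²)/(1 + (L/π)²). With (π/L)² = π^2/25 and c = 5/6, the largest admissible constant is α = ((π/L)² + c)/((π/L)² + 1).
Simplifying, α = (π^2 + 125/6)/(π^2 + 25).


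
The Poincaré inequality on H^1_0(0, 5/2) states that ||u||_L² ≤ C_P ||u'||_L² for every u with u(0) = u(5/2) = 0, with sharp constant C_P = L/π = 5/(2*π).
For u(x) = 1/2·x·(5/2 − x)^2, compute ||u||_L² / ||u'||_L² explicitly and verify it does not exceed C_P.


||u||_L² / ||u'||_L² = 5*sqrt(14)/28 < C_P = 5/(2*π).

u(x) = 1/2·x·(5/2 − x)^2, so u'(x) = (2*x - 5)*(6*x - 5)/8.
u(x) = 1/2·x·(5/2 − x)^2 vanishes at x = 0 and x = 5/2, so u ∈ H^1_0(0, 5/2). Differentiate via the product rule and integrate the resulting polynomials term by term.
  ∫_0^5/2 u² dx = ∫_0^5/2 (x^6/4 - 5*x^5/2 + 75*x^4/8 - 125*x^3/8 + 625*x^2/64) dx. Term by term:
    ∫_0^5/2 x^6/4 dx = 78125/3584;  ∫_0^5/2 -5*x^5/2 dx = -78125/768;  ∫_0^5/2 75*x^4/8 dx = 46875/256;
    ∫_0^5/2 -125*x^3/8 dx = -78125/512;  ∫_0^5/2 625*x^2/64 dx = 78125/1536.
  Sum: 78125/3584 − 78125/768 + 46875/256 − 78125/512 + 78125/1536 = 15625/10752.
  ∫_0^5/2 (u')² dx = ∫_0^5/2 (9*x^4/4 - 15*x^3 + 275*x^2/8 - 125*x/4 + 625/64) dx. Term by term:
    ∫_0^5/2 9*x^4/4 dx = 5625/128;  ∫_0^5/2 -15*x^3 dx = -9375/64;  ∫_0^5/2 275*x^2/8 dx = 34375/192;
    ∫_0^5/2 -125*x/4 dx = -3125/32;  ∫_0^5/2 625/64 dx = 3125/128.
  Sum: 5625/128 − 9375/64 + 34375/192 − 3125/32 + 3125/128 = 625/192.
∫_0^5/2 u² dx = 15625/10752, so ||u||_L² = 125*sqrt(42)/672.
∫_0^5/2 (u')² dx = 625/192, so ||u'||_L² = 25*sqrt(3)/24.
Ratio ||u||_L² / ||u'||_L² = 5*sqrt(14)/28.
Sharp Poincaré constant on H^1_0(0, 5/2) is C_P = L/π = 5/(2*π), achieved by sin(2*π/5·x).
A polynomial bump cannot attain the sharp Poincaré constant (only the first sine eigenfunction does), so the ratio is strictly less than C_P, consistent with ||u||_L² ≤ C_P ||u'||_L².


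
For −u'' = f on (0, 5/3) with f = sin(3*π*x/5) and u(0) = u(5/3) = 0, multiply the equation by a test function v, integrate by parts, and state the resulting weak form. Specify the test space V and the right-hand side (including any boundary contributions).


V = H^1_0(0, 5/3) (so v(0) = v(5/3) = 0); weak form: ∫_0^5/3 u'v' dx = ∫_0^5/3 (sin(3*π*x/5)) v dx for all v ∈ V.

Multiply both sides by a test function v and integrate from 0 to 5/3:
  ∫_0^5/3 −u''(x) v(x) dx = ∫_0^5/3 f(x) v(x) dx.
Integrate the LHS by parts once:
  ∫_0^5/3 −u'' v dx = −[u'(x) v(x)]_0^5/3 + ∫_0^5/3 u'(x) v'(x) dx.
Thus ∫_0^5/3 u'(x) v'(x) dx = ∫_0^5/3 f(x) v(x) dx + [u'(x) v(x)]_0^5/3.
Choose V so that boundary terms are either known or forced to vanish.
u is Dirichlet: u(0) = u(5/3) = 0. Let V = H^1_0(0, 5/3); then v(0) = v(5/3) = 0, and [u' v]_0^5/3 = 0.
Weak formulation: find u (satisfying any essential BC) such that ∫_0^5/3 u'(x) v'(x) dx = ∫_0^5/3 f v dx for all v ∈ V.
Substituting f(x) = sin(3*π*x/5), the right-hand side is ∫_0^5/3 (sin(3*π*x/5)) v dx.


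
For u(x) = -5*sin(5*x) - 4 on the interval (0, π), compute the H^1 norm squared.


||u||_{H^1(0,π)}^2 = 16 + 341*π

u'(x) = -25*cos(5*x).
Expand u² and (u')² and integrate term by term on (0, π), using: for integers n ≥ 1, ∫_0^π sin²(nx) dx = ∫_0^π cos²(nx) dx = π/2; for n ≠ n', ∫_0^π sin(nx)sin(n'x) dx = ∫_0^π cos(nx)cos(n'x) dx = 0; and by product-to-sum, ∫_0^π sin(nx)cos(n'x) dx = ½∫_0^π [sin((n+n')x) + sin((n−n')x)] dx, which is 0 when n+n' is even and 2n/(n²−n'²) when n+n' is odd (it need not vanish on (0, π)). For the constant mode: ∫_0^π 1 dx = π, ∫_0^π cos(nx) dx = 0, ∫_0^π sin(nx) dx = (1−(−1)^n)/n.
  u² squared terms: (-4)²·∫1 dx = 16·π = 16*π;  (-5)²·∫sin(5x)² dx = 25·π/2 = 25*π/2.
  u² cross terms: 2·(-4)·(-5)·∫1·sin(5x) dx = 40·(2/5) = 16.
  So ∫_0^π u² dx = 16*π + 25*π/2 + 16 = 16 + 57*π/2.
  (u')² squared terms: (-25)²·∫cos(5x)² dx = 625·π/2 = 625*π/2.
  So ∫_0^π (u')² dx = 625*π/2.
||u||_{H^1}^2 = (16 + 57*π/2) + (625*π/2) = 16 + 341*π.


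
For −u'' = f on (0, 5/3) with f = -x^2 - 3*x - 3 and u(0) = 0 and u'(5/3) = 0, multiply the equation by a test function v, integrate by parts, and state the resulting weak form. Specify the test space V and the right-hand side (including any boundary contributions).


V = {v ∈ H^1(0, 5/3) : v(0) = 0} (test functions vanish at x = 0 where u is specified); weak form: ∫_0^5/3 u'v' dx = ∫_0^5/3 (-x^2 - 3*x - 3) v dx for all v ∈ V.

Multiply both sides by a test function v and integrate from 0 to 5/3:
  ∫_0^5/3 −u''(x) v(x) dx = ∫_0^5/3 f(x) v(x) dx.
Integrate the LHS by parts once:
  ∫_0^5/3 −u'' v dx = −[u'(x) v(x)]_0^5/3 + ∫_0^5/3 u'(x) v'(x) dx.
Thus ∫_0^5/3 u'(x) v'(x) dx = ∫_0^5/3 f(x) v(x) dx + [u'(x) v(x)]_0^5/3.
Choose V so that boundary terms are either known or forced to vanish.
Mixed BC: u(0) = 0 (Dirichlet) and u'(5/3) = 0 (Neumann). Define V = {v ∈ H^1(0, 5/3) : v(0) = 0}. Then [u' v]_0^5/3 = u'(5/3)·v(5/3) − u'(0)·0 = 0.
Weak formulation: find u (satisfying any essential BC) such that ∫_0^5/3 u'(x) v'(x) dx = ∫_0^5/3 f v dx for all v ∈ V (Dirichlet at 0 absorbed into V; the Neumann datum at x = 5/3 is zero, so no boundary term remains).
Substituting f(x) = -x^2 - 3*x - 3, the right-hand side is ∫_0^5/3 (-x^2 - 3*x - 3) v dx.


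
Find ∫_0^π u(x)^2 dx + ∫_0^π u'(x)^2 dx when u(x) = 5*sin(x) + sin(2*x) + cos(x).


||u||_{H^1(0,π)}^2 = 16/3 + 57*π/2

u'(x) = -sin(x) + 5*cos(x) + 2*cos(2*x).
Expand u² and (u')² and integrate term by term on (0, π), using: for integers n ≥ 1, ∫_0^π sin²(nx) dx = ∫_0^π cos²(nx) dx = π/2; for n ≠ n', ∫_0^π sin(nx)sin(n'x) dx = ∫_0^π cos(nx)cos(n'x) dx = 0; and by product-to-sum, ∫_0^π sin(nx)cos(n'x) dx = ½∫_0^π [sin((n+n')x) + sin((n−n')x)] dx, which is 0 when n+n' is even and 2n/(n²−n'²) when n+n' is odd (it need not vanish on (0, π)).
  u² squared terms: (5)²·∫sin(x)² dx = 25·π/2 = 25*π/2;  (1)²·∫cos(x)² dx = 1·π/2 = π/2;  (1)²·∫sin(2x)² dx = 1·π/2 = π/2.
  u² cross terms: 2·(5)·(1)·∫sin(x)·cos(x) dx = 10·(0) = 0;  2·(5)·(1)·∫sin(x)·sin(2x) dx = 10·(0) = 0;  2·(1)·(1)·∫cos(x)·sin(2x) dx = 2·(4/3) = 8/3.
  So ∫_0^π u² dx = 25*π/2 + π/2 + π/2 + 0 + 0 + 8/3 = 8/3 + 27*π/2.
  (u')² squared terms: (-1)²·∫sin(x)² dx = 1·π/2 = π/2;  (2)²·∫cos(2x)² dx = 4·π/2 = 2*π;  (5)²·∫cos(x)² dx = 25·π/2 = 25*π/2.
  (u')² cross terms: 2·(-1)·(2)·∫sin(x)·cos(2x) dx = -4·(-2/3) = 8/3;  2·(-1)·(5)·∫sin(x)·cos(x) dx = -10·(0) = 0;  2·(2)·(5)·∫cos(2x)·cos(x) dx = 20·(0) = 0.
  So ∫_0^π (u')² dx = π/2 + 2*π + 25*π/2 + 8/3 + 0 + 0 = 8/3 + 15*π.
||u||_{H^1}^2 = (8/3 + 27*π/2) + (8/3 + 15*π) = 16/3 + 57*π/2.


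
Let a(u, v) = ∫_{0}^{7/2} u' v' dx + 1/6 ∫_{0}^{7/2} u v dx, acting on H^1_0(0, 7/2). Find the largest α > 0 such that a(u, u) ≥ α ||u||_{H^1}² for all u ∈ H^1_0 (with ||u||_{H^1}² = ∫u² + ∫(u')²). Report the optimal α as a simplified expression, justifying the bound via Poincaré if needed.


α = (49 + 24*π^2)/(6*(4*π^2 + 49))

Coercivity of a(·,·) on H^1_0(0, 7/2) means a(u, u) ≥ α ||u||_{H^1}² for every u ∈ H^1_0.
The interval has length L = 7/2, and Poincaré/coercivity depend only on L. Here a(u, u) = ∫(u')² + (1/6)·∫u².
Here 0 < c = 1/6 < 1. The condition a(u,u) ≥ α||u||_{H^1}² reads (1−α)∫(u')² ≥ (α−c)∫u². Any admissible α is ≤ 1 (rapidly oscillating u have ∫u²/∫(u')² → 0), and α = 1 would force 0 ≥ (1−c)∫u², impossible since c < 1; so 1−α > 0. By the sharp Poincaré inequality on H^1_0 of an interval of length L, ∫(u')² ≥ (π/L)²∫u² with equality for the first sine mode sin(π(x−x₀)/L) (x₀ the left endpoint), so the inequality holds for all u iff (1−α)(π/L)² ≥ α − c, i.e. α ≤ ((π/L)² + c)/((π/L)² + 1) = (1 + c(L/π)²)/(1 + (L/π)²). With (π/L)² = 4*π^2/49 and c = 1/6, the largest admissible constant is α = ((π/L)² + c)/((π/L)² + 1).
Simplifying, α = (49 + 24*π^2)/(6*(4*π^2 + 49)).


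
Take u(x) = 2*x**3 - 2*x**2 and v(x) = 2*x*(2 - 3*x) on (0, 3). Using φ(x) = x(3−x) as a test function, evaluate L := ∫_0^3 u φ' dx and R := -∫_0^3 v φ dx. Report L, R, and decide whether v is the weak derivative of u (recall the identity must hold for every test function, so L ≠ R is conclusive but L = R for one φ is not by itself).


LHS = -459/10, RHS = 459/10. No, v is not the weak derivative of u.

u(x) = 2*x**3 - 2*x**2, classical derivative u'(x) = 6*x**2 - 4*x.
φ(x) = x(3−x), so φ'(x) = 3 - 2*x.
Note φ(0) = φ(3) = 0, so the boundary term u·φ vanishes.
LHS = ∫_0^3 u(x) φ'(x) dx = ∫_0^3 (-4*x^4 + 10*x^3 - 6*x^2) dx. Term by term:
  ∫_0^3 -4*x^4 dx = -972/5;  ∫_0^3 10*x^3 dx = 405/2;  ∫_0^3 -6*x^2 dx = -54.
Sum: -972/5 + 405/2 − 54 = -459/10.
So LHS = -459/10.
∫_0^3 v(x) φ(x) dx = ∫_0^3 (6*x^4 - 22*x^3 + 12*x^2) dx. Term by term:
  ∫_0^3 6*x^4 dx = 1458/5;  ∫_0^3 -22*x^3 dx = -891/2;  ∫_0^3 12*x^2 dx = 108.
Sum: 1458/5 − 891/2 + 108 = -459/10.
So RHS = -∫_0^3 v(x) φ(x) dx = 459/10.
LHS − RHS = -459/5 ≠ 0, so the identity fails.
(For a valid weak derivative the identity must hold for EVERY test function, in particular this one. The failure shows v is NOT the weak derivative of u.)
Correct weak derivative would be u'(x) = 6*x**2 - 4*x.


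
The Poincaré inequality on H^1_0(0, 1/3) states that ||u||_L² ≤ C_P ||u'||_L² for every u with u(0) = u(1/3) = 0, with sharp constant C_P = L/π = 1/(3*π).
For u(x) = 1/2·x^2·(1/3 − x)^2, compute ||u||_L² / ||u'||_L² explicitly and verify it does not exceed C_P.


||u||_L² / ||u'||_L² = sqrt(3)/18 < C_P = 1/(3*π).

u(x) = 1/2·x^2·(1/3 − x)^2, so u'(x) = x*(2*x^2 - x + 1/9).
u(x) = 1/2·x^2·(1/3 − x)^2 vanishes at x = 0 and x = 1/3, so u ∈ H^1_0(0, 1/3). Differentiate via the product rule and integrate the resulting polynomials term by term.
  ∫_0^1/3 u² dx = ∫_0^1/3 (x^8/4 - x^7/3 + x^6/6 - x^5/27 + x^4/324) dx. Term by term:
    ∫_0^1/3 x^8/4 dx = 1/708588;  ∫_0^1/3 -x^7/3 dx = -1/157464;  ∫_0^1/3 x^6/6 dx = 1/91854;
    ∫_0^1/3 -x^5/27 dx = -1/118098;  ∫_0^1/3 x^4/324 dx = 1/393660.
  Sum: 1/708588 − 1/157464 + 1/91854 − 1/118098 + 1/393660 = 1/49601160.
  ∫_0^1/3 (u')² dx = ∫_0^1/3 (4*x^6 - 4*x^5 + 13*x^4/9 - 2*x^3/9 + x^2/81) dx. Term by term:
    ∫_0^1/3 4*x^6 dx = 4/15309;  ∫_0^1/3 -4*x^5 dx = -2/2187;  ∫_0^1/3 13*x^4/9 dx = 13/10935;
    ∫_0^1/3 -2*x^3/9 dx = -1/1458;  ∫_0^1/3 x^2/81 dx = 1/6561.
  Sum: 4/15309 − 2/2187 + 13/10935 − 1/1458 + 1/6561 = 1/459270.
∫_0^1/3 u² dx = 1/49601160, so ||u||_L² = sqrt(210)/102060.
∫_0^1/3 (u')² dx = 1/459270, so ||u'||_L² = sqrt(70)/5670.
Ratio ||u||_L² / ||u'||_L² = sqrt(3)/18.
Sharp Poincaré constant on H^1_0(0, 1/3) is C_P = L/π = 1/(3*π), achieved by sin(3*π·x).
A polynomial bump cannot attain the sharp Poincaré constant (only the first sine eigenfunction does), so the ratio is strictly less than C_P, consistent with ||u||_L² ≤ C_P ||u'||_L².


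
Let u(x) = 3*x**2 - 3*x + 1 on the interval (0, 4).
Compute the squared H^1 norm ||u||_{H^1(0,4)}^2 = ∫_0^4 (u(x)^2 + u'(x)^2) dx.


||u||_{H^1}^2 = 7416/5

The H^1 norm (squared) on an interval (0, L) is
  ||u||_{H^1}^2 = ∫_0^L u(x)^2 dx + ∫_0^L u'(x)^2 dx.
Compute u'(x) = 6*x - 3.
Then u(x)^2 = 9*x**4 - 18*x**3 + 15*x**2 - 6*x + 1 and u'(x)^2 = 36*x**2 - 36*x + 9.
Integrate each monomial from 0 to 4 using ∫_0^4 c·x^n dx = c·4^(n+1)/(n+1):
  ∫_0^4 u(x)^2 dx = ∫_0^4 (9*x^4 - 18*x^3 + 15*x^2 - 6*x + 1) dx. Term by term:
    ∫_0^4 9*x^4 dx = 9216/5;  ∫_0^4 -18*x^3 dx = -1152;  ∫_0^4 15*x^2 dx = 320;
    ∫_0^4 -6*x dx = -48;  ∫_0^4 1 dx = 4.
  Sum: 9216/5 − 1152 + 320 − 48 + 4 = 4836/5.
  ∫_0^4 u'(x)^2 dx = ∫_0^4 (36*x^2 - 36*x + 9) dx. Term by term:
    ∫_0^4 36*x^2 dx = 768;  ∫_0^4 -36*x dx = -288;  ∫_0^4 9 dx = 36.
  Sum: 768 − 288 + 36 = 516.
Adding: ||u||_{H^1}^2 = 4836/5 + 516 = 7416/5.


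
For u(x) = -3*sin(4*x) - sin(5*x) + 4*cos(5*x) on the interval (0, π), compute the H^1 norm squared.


||u||_{H^1(0,π)}^2 = 1664/3 + 595*π/2

u'(x) = -20*sin(5*x) - 12*cos(4*x) - 5*cos(5*x).
Expand u² and (u')² and integrate term by term on (0, π), using: for integers n ≥ 1, ∫_0^π sin²(nx) dx = ∫_0^π cos²(nx) dx = π/2; for n ≠ n', ∫_0^π sin(nx)sin(n'x) dx = ∫_0^π cos(nx)cos(n'x) dx = 0; and by product-to-sum, ∫_0^π sin(nx)cos(n'x) dx = ½∫_0^π [sin((n+n')x) + sin((n−n')x)] dx, which is 0 when n+n' is even and 2n/(n²−n'²) when n+n' is odd (it need not vanish on (0, π)).
  u² squared terms: (-1)²·∫sin(5x)² dx = 1·π/2 = π/2;  (-3)²·∫sin(4x)² dx = 9·π/2 = 9*π/2;  (4)²·∫cos(5x)² dx = 16·π/2 = 8*π.
  u² cross terms: 2·(-1)·(-3)·∫sin(5x)·sin(4x) dx = 6·(0) = 0;  2·(-1)·(4)·∫sin(5x)·cos(5x) dx = -8·(0) = 0;  2·(-3)·(4)·∫sin(4x)·cos(5x) dx = -24·(-8/9) = 64/3.
  So ∫_0^π u² dx = π/2 + 9*π/2 + 8*π + 0 + 0 + 64/3 = 64/3 + 13*π.
  (u')² squared terms: (-20)²·∫sin(5x)² dx = 400·π/2 = 200*π;  (-12)²·∫cos(4x)² dx = 144·π/2 = 72*π;  (-5)²·∫cos(5x)² dx = 25·π/2 = 25*π/2.
  (u')² cross terms: 2·(-20)·(-12)·∫sin(5x)·cos(4x) dx = 480·(10/9) = 1600/3;  2·(-20)·(-5)·∫sin(5x)·cos(5x) dx = 200·(0) = 0;  2·(-12)·(-5)·∫cos(4x)·cos(5x) dx = 120·(0) = 0.
  So ∫_0^π (u')² dx = 200*π + 72*π + 25*π/2 + 1600/3 + 0 + 0 = 1600/3 + 569*π/2.
||u||_{H^1}^2 = (64/3 + 13*π) + (1600/3 + 569*π/2) = 1664/3 + 595*π/2.


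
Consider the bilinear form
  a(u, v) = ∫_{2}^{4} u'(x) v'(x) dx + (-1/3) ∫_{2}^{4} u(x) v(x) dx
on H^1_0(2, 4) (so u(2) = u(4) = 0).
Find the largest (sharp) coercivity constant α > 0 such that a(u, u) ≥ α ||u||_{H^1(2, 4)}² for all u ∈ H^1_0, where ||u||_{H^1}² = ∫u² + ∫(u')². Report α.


α = (-4/3 + π^2)/(4 + π^2)

Coercivity of a(·,·) on H^1_0(2, 4) means a(u, u) ≥ α ||u||_{H^1}² for every u ∈ H^1_0.
The interval has length L = 2, and Poincaré/coercivity depend only on L. Here a(u, u) = ∫(u')² + (-1/3)·∫u².
Here c = -1/3 < 0 with |c| < (π/L)² = π^2/4, so coercivity still holds. The condition a(u,u) ≥ α||u||_{H^1}² reads (1−α)∫(u')² ≥ (α−c)∫u². Any admissible α is ≤ 1 (rapidly oscillating u have ∫u²/∫(u')² → 0), and α = 1 would force 0 ≥ (1−c)∫u², impossible since c < 1; so 1−α > 0. By the sharp Poincaré inequality on H^1_0 of an interval of length L, ∫(u')² ≥ (π/L)²∫u² with equality for the first sine mode sin(π(x−x₀)/L) (x₀ the left endpoint), so the inequality holds for all u iff (1−α)(π/L)² ≥ α − c, i.e. α ≤ ((π/L)² + c)/((π/L)² + 1) = (1 + c(L/π)²)/(1 + (L/π)²). (Direct route, valid since c ≤ 0: Poincaré gives c∫u² ≥ c(L/π)²∫(u')², so a(u,u) ≥ (1 + c(L/π)²)∫(u')², while ||u||_{H^1}² ≤ (1 + (L/π)²)∫(u')²; dividing yields the same α.) With (π/L)² = π^2/4 and c = -1/3, the largest admissible constant is α = ((π/L)² + c)/((π/L)² + 1).
Simplifying, α = (-4/3 + π^2)/(4 + π^2).


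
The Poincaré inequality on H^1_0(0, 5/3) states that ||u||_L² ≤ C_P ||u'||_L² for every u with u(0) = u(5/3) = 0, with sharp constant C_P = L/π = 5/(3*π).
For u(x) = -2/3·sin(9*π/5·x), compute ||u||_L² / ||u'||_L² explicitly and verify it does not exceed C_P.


||u||_L² / ||u'||_L² = 5/(9*π) < C_P = 5/(3*π).

u(x) = -2/3·sin(9*π/5·x), so u'(x) = -6*π*cos(9*π*x/5)/5.
Writing u(x) = A·sin(kπx/L) with A = -2/3 and k = 3, use ∫_0^L sin²(kπx/L) dx = L/2 and ∫_0^L cos²(kπx/L) dx = L/2.
u² = 4/9·sin²(9*π/5·x) and (u')² = 36*π^2/25·cos²(9*π/5·x), and each of sin², cos² integrates to L/2 = 5/6 over (0, 5/3).
∫_0^5/3 u² dx = 10/27, so ||u||_L² = sqrt(30)/9.
∫_0^5/3 (u')² dx = 6*π^2/5, so ||u'||_L² = sqrt(30)*π/5.
Ratio ||u||_L² / ||u'||_L² = 5/(9*π).
Sharp Poincaré constant on H^1_0(0, 5/3) is C_P = L/π = 5/(3*π), achieved by sin(3*π/5·x).
This is the k = 3 harmonic; the ratio L/(kπ) is strictly less than C_P = L/π, consistent with the sharp inequality ||u||_L² ≤ C_P ||u'||_L².


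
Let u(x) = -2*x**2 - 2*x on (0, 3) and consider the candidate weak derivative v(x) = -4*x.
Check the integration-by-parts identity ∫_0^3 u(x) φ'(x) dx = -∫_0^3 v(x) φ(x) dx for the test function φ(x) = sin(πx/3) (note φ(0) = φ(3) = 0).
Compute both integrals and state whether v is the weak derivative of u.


LHS = 48/π, RHS = 36/π. No, v is not the weak derivative of u.

u(x) = -2*x**2 - 2*x, classical derivative u'(x) = -4*x - 2.
φ(x) = sin(πx/3), so φ'(x) = π*cos(π*x/3)/3.
Note φ(0) = φ(3) = 0, so the boundary term u·φ vanishes.
LHS = ∫_0^3 u(x) φ'(x) dx = ∫_0^3 (-2*π*x^2*cos(π*x/3)/3 - 2*π*x*cos(π*x/3)/3) dx. Term by term:
  ∫_0^3 -2*π*x*cos(π*x/3)/3 dx = 12/π;  ∫_0^3 -2*π*x^2*cos(π*x/3)/3 dx = 36/π.
Sum: 12/π + 36/π = 48/π.
So LHS = 48/π.
∫_0^3 v(x) φ(x) dx = ∫_0^3 (-4*x*sin(π*x/3)) dx. Term by term:
  ∫_0^3 -4*x*sin(π*x/3) dx = -36/π.
So RHS = -∫_0^3 v(x) φ(x) dx = 36/π.
LHS − RHS = 12/π ≠ 0, so the identity fails.
(For a valid weak derivative the identity must hold for EVERY test function, in particular this one. The failure shows v is NOT the weak derivative of u.)
Correct weak derivative would be u'(x) = -4*x - 2.


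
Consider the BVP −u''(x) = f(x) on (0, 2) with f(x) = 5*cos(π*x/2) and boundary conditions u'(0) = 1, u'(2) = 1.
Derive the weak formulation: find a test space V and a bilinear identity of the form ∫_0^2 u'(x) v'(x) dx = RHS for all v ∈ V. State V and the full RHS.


V = H^1(0, 2) (v unrestricted at boundary; u is determined up to an additive constant); weak form: ∫_0^2 u'v' dx = ∫_0^2 (5*cos(π*x/2)) v dx + v(2) − v(0) for all v ∈ V.

Multiply both sides by a test function v and integrate from 0 to 2:
  ∫_0^2 −u''(x) v(x) dx = ∫_0^2 f(x) v(x) dx.
Integrate the LHS by parts once:
  ∫_0^2 −u'' v dx = −[u'(x) v(x)]_0^2 + ∫_0^2 u'(x) v'(x) dx.
Thus ∫_0^2 u'(x) v'(x) dx = ∫_0^2 f(x) v(x) dx + [u'(x) v(x)]_0^2.
Choose V so that boundary terms are either known or forced to vanish.
u has inhomogeneous Neumann u'(0) = 1, u'(2) = 1. [u' v]_0^2 = (1)·v(2) − (1)·v(0) = v(2) − v(0). Take V = H^1(0, 2); boundary term becomes part of RHS.
Weak formulation: find u (satisfying any essential BC) such that ∫_0^2 u'(x) v'(x) dx = ∫_0^2 f v dx + v(2) − v(0) for all v ∈ V (Neumann data are natural BCs: they enter the RHS as boundary terms).
Substituting f(x) = 5*cos(π*x/2), the right-hand side is ∫_0^2 (5*cos(π*x/2)) v dx + v(2) − v(0).
Compatibility check (pure Neumann): taking v ≡ 1 ∈ V gives 0 = ∫_0^2 f dx + (1) − (1), i.e. ∫_0^2 f dx must equal u'(0) − u'(2) = 0. Indeed ∫_0^2 (5*cos(π*x/2)) dx = 0, so the data are compatible. The solution is then unique only up to an additive constant (fix it e.g. by requiring ∫_0^2 u dx = 0).


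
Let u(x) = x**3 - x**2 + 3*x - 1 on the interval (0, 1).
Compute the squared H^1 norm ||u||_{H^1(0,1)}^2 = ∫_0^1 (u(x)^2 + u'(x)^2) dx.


||u||_{H^1}^2 = 1051/105

The H^1 norm (squared) on an interval (0, L) is
  ||u||_{H^1}^2 = ∫_0^L u(x)^2 dx + ∫_0^L u'(x)^2 dx.
Compute u'(x) = 3*x**2 - 2*x + 3.
Then u(x)^2 = x**6 - 2*x**5 + 7*x**4 - 8*x**3 + 11*x**2 - 6*x + 1 and u'(x)^2 = 9*x**4 - 12*x**3 + 22*x**2 - 12*x + 9.
Integrate each monomial from 0 to 1 using ∫_0^1 c·x^n dx = c·1^(n+1)/(n+1):
  ∫_0^1 u(x)^2 dx = ∫_0^1 (x^6 - 2*x^5 + 7*x^4 - 8*x^3 + 11*x^2 - 6*x + 1) dx. Term by term:
    ∫_0^1 x^6 dx = 1/7;  ∫_0^1 -2*x^5 dx = -1/3;  ∫_0^1 7*x^4 dx = 7/5;
    ∫_0^1 -8*x^3 dx = -2;  ∫_0^1 11*x^2 dx = 11/3;  ∫_0^1 -6*x dx = -3;
    ∫_0^1 1 dx = 1.
  Sum: 1/7 − 1/3 + 7/5 − 2 + 11/3 − 3 + 1 = 92/105.
  ∫_0^1 u'(x)^2 dx = ∫_0^1 (9*x^4 - 12*x^3 + 22*x^2 - 12*x + 9) dx. Term by term:
    ∫_0^1 9*x^4 dx = 9/5;  ∫_0^1 -12*x^3 dx = -3;  ∫_0^1 22*x^2 dx = 22/3;
    ∫_0^1 -12*x dx = -6;  ∫_0^1 9 dx = 9.
  Sum: 9/5 − 3 + 22/3 − 6 + 9 = 137/15.
Adding: ||u||_{H^1}^2 = 92/105 + 137/15 = 1051/105.
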